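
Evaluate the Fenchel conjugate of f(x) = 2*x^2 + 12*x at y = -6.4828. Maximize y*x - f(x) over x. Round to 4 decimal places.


f*(y) = sup_x {y*x - a*x^2 - b*x} = sup_x {(y-b)*x - a*x^2}
FOC: (y - b) - 2a*x = 0 => x* = (y - b)/(2a)
x* = (-6.4828 - 12)/(2*2) = -4.6207
f*(-6.4828) = (y-b)^2/(4a) = (-6.4828 - 12)^2/(4*2)
= 341.6139/8 = 42.7017


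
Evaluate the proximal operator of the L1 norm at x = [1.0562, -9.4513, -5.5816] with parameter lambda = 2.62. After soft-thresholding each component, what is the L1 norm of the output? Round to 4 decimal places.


Soft-thresholding with lambda = 2.62:
prox(1.0562) = sign(1.0562)*max(|1.0562| - 2.62, 0) = 0.0
prox(-9.4513) = sign(-9.4513)*max(|-9.4513| - 2.62, 0) = -6.8313
prox(-5.5816) = sign(-5.5816)*max(|-5.5816| - 2.62, 0) = -2.9616
prox(x) = [0.0, -6.8313, -2.9616]
||prox(x)||_1 = 0.0 + 6.8313 + 2.9616 = 9.7929


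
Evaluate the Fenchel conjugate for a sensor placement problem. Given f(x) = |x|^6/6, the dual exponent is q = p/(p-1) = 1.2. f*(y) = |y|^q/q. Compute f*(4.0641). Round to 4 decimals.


The conjugate exponent q satisfies 1/p + 1/q = 1.
p = 6, so q = 6/(6 - 1) = 1.2
|y|^q = 4.0641^1.2 = 5.3797
f*(4.0641) = 5.3797 / 1.2 = 4.4831


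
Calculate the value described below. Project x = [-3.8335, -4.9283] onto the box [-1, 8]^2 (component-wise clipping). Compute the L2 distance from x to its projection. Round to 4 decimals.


Project each component onto [-1, 8].
clip(-3.8335) = -1.0, clip(-4.9283) = -1.0
Projection = [-1.0, -1.0]
Squared diffs: [8.0287, 15.4315]
Distance = sqrt(23.4602) = 4.8436


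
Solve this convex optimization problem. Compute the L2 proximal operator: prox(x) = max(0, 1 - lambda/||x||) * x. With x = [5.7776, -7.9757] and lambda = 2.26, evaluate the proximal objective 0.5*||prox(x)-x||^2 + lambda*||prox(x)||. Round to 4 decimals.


Step 1: Compute ||x||.
||x|| = 9.8485
Step 2: Compute scaling factor.
scale = max(0, 1 - 2.26/9.8485) = 0.7705
Step 3: prox(x) = [4.4518, -6.1455]
||prox(x)|| = 7.5885
Step 4: Proximal objective.
0.5*||prox-x||^2 = 2.5538
lambda*||prox|| = 17.15
Total = 19.7038


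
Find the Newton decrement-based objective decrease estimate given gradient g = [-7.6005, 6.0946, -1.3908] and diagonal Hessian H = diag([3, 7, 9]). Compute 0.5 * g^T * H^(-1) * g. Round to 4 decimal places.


Step 1: H is diagonal, so H^(-1) * g = [-2.5335, 0.8707, -0.1545].
Step 2: g^T H^(-1) g = sum_i g_i^2 / H_ii
  = (-7.6005)^2/3 + (6.0946)^2/7 + (-1.3908)^2/9
  = 19.2559 + 5.3063 + 0.2149 = 24.7771
Step 3: Objective decrease = 0.5 * g^T H^(-1) g = 12.3885


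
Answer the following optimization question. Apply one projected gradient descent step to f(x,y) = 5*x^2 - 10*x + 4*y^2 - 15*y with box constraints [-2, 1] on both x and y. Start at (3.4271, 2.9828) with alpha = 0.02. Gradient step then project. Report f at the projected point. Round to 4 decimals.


Step 1: Compute gradient at (3.4271, 2.9828).
grad_x = 2*5*3.4271 - 10 = 24.271
grad_y = 2*4*2.9828 - 15 = 8.8624
Step 2: Gradient step.
x_raw = 3.4271 - 0.02*24.271 = 2.9417
y_raw = 2.9828 - 0.02*8.8624 = 2.8056
Step 3: Project onto [-2, 1].
x_proj = clip(2.9417) = 1.0
y_proj = clip(2.8056) = 1.0
Step 4: Evaluate f.
f(1.0, 1.0) = -16.0


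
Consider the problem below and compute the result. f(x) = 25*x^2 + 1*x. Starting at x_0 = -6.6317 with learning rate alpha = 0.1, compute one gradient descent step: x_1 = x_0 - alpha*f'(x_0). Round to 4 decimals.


We compute the gradient at x_0 and apply the update.
f'(x) = 50*x + 1
f'(-6.6317) = 50*-6.6317 + 1 = -330.585
x_1 = -6.6317 - 0.1*-330.585 = 26.4268


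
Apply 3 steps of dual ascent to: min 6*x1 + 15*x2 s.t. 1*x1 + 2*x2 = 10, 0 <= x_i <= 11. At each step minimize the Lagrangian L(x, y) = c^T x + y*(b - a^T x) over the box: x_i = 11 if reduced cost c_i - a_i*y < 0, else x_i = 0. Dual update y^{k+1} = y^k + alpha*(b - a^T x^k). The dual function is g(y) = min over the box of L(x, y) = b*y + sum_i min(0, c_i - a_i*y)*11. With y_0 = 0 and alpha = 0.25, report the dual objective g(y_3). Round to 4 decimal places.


Dual ascent for LP: min 6*x1 + 15*x2, 1*x1 + 2*x2 = 10, 0 <= x_i <= 11
Step 1: y^k = 0.0, reduced costs: (6.0, 15.0)
  x^k = (0.0, 0.0), subgradient = b - a^T x = 10.0
  y^{k+1} = 0.0 + 0.25*10.0 = 2.5
Step 2: y^k = 2.5, reduced costs: (3.5, 10.0)
  x^k = (0.0, 0.0), subgradient = b - a^T x = 10.0
  y^{k+1} = 2.5 + 0.25*10.0 = 5.0
Step 3: y^k = 5.0, reduced costs: (1.0, 5.0)
  x^k = (0.0, 0.0), subgradient = b - a^T x = 10.0
  y^{k+1} = 5.0 + 0.25*10.0 = 7.5
Dual objective at y_3 = 7.5: reduced costs (-1.5, 0.0), box minimizer x = (11.0, 0.0)
g(y_3) = b*y + (c1 - a1*y)*x1 + (c2 - a2*y)*x2 = 10*7.5 + (-1.5)*11.0 + 0.0*0.0 = 75.0 - 16.5 + 0.0 = 58.5


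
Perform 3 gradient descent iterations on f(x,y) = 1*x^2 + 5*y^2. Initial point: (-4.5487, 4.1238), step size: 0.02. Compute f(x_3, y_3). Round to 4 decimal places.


Gradient descent on f(x,y) = 1*x^2 + 5*y^2.
Starting point: (-4.5487, 4.1238), alpha = 0.02
Step 1: grad_x = 2*1*-4.5487 = -9.0974, grad_y = 2*5*4.1238 = 41.238
  x_1 = -4.5487 - 0.02*-9.0974 = -4.3668
  y_1 = 4.1238 - 0.02*41.238 = 3.299
Step 2: grad_x = 2*1*-4.3668 = -8.7335, grad_y = 2*5*3.299 = 32.9904
  x_2 = -4.3668 - 0.02*-8.7335 = -4.1921
  y_2 = 3.299 - 0.02*32.9904 = 2.6392
Step 3: grad_x = 2*1*-4.1921 = -8.3842, grad_y = 2*5*2.6392 = 26.3923
  x_3 = -4.1921 - 0.02*-8.3842 = -4.0244
  y_3 = 2.6392 - 0.02*26.3923 = 2.1114
f(-4.0244, 2.1114) = 1*(-4.0244)^2 + 5*2.1114^2 = 38.4855


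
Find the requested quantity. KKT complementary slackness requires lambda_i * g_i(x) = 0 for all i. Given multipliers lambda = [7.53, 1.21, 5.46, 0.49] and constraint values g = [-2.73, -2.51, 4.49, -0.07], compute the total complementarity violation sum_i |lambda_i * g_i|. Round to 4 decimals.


KKT complementary slackness check:
lambda_1 * g_1 = 7.53 * -2.73 = -20.5569
lambda_2 * g_2 = 1.21 * -2.51 = -3.0371
lambda_3 * g_3 = 5.46 * 4.49 = 24.5154
lambda_4 * g_4 = 0.49 * -0.07 = -0.0343
Total violation = 20.5569 + 3.0371 + 24.5154 + 0.0343 = 48.1437


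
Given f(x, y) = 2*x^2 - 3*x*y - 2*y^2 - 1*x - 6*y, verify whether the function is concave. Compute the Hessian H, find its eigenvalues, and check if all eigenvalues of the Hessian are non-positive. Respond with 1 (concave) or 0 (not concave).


The Hessian of f(x,y) = 2*x^2 - 3*x*y - 2*y^2 - 1*x - 6*y is:
H = [[4, -3], [-3, -4]]
Trace = 4 - 4 = 0
Determinant = 4*-4 - (-3)^2 = -25
Discriminant = (0)^2 - 4*-25 = 100.0
Eigenvalues: lambda_1 = -5.0, lambda_2 = 5.0
The function is not concave.

0


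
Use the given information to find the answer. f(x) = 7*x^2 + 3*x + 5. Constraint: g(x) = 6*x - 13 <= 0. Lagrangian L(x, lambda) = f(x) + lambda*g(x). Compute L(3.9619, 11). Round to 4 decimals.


Step 1: Evaluate f(x).
f(3.9619) = 7*3.9619^2 + 3*3.9619 + 5 = 126.7623
Step 2: Evaluate g(x).
g(3.9619) = 6*3.9619 - 13 = 10.7714
Step 3: Compute Lagrangian.
L = 126.7623 + 11*10.7714 = 245.2477


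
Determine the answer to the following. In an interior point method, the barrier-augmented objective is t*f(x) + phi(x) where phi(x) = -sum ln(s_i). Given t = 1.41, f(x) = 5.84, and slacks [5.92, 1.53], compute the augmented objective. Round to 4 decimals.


Step 1: Compute log-barrier.
ln values: [1.7783, 0.4253]
phi = -(1.7783 + 0.4253) = -2.2036
Step 2: Compute augmented objective.
t*f(x) = 1.41*5.84 = 8.2344
Total = 8.2344 - 2.2036 = 6.0308


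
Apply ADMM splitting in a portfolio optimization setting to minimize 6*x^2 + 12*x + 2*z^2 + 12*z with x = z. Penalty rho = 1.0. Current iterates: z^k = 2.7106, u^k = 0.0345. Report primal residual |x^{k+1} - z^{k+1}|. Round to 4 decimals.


ADMM iteration with rho = 1.0, z^k = 2.7106, u^k = 0.0345
Step 1: x-update.
Minimize 6*x^2 + 12*x + (1.0/2)*(x - 2.7106 + 0.0345)^2
FOC: (2*6 + 1.0)*x = -12 + 1.0*(2.7106 - 0.0345)
x^{k+1} = -0.7172
Step 2: z-update.
Minimize 2*z^2 + 12*z + (1.0/2)*(-0.7172 - z + 0.0345)^2
FOC: (2*2 + 1.0)*z = -12 + 1.0*(-0.7172 + 0.0345)
z^{k+1} = -2.5365
Step 3: u-update.
u^{k+1} = 0.0345 - 0.7172 + 2.5365 = 1.8538
Step 4: Primal residual = |-0.7172 + 2.5365| = 1.8193


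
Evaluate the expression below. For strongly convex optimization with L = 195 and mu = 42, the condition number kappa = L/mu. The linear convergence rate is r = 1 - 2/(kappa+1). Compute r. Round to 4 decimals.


Step 1: Compute the condition number.
kappa = L/mu = 195/42 = 4.6429
Step 2: Compute the convergence rate.
r = 1 - 2/(kappa + 1) = 1 - 2*mu/(L + mu) = (L - mu)/(L + mu) = 153/237 = 0.6456


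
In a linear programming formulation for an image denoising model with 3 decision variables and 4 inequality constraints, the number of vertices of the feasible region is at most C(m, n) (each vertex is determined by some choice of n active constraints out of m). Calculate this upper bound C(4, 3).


Each vertex corresponds to some choice of n active constraints out of m, so the number of vertices is at most C(m, n) = m! / (n!(m-n)!).
m = 4, n = 3
Numerator: 4 * 3 * 2
Denominator: 3! = 6
C(4, 3) = 4


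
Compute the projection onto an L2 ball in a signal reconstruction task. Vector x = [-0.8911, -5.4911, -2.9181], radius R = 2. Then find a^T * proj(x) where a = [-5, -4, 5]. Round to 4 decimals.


Step 1: Compute ||x|| (intermediates to 6 decimals).
||x|| = sqrt((-0.8911)^2 + (-5.4911)^2 + (-2.9181)^2) = 6.281843
Step 2: Project.
Since ||x|| > R, scale = R/||x|| = 2/6.281843 = 0.318378, proj(x) = scale * x
proj(x) = [-0.283707, -1.748245, -0.929059]
Step 3: Dot product.
a^T * proj(x) = -5*(-0.283707) - 4*(-1.748245) + 5*(-0.929059) = 3.7662


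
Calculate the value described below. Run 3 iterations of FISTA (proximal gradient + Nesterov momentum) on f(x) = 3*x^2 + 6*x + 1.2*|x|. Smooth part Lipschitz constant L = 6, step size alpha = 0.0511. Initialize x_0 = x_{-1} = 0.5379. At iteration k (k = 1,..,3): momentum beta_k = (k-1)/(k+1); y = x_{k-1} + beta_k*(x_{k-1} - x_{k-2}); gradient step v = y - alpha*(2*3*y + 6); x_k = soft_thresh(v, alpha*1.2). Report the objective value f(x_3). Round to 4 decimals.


FISTA on f(x) = 3*x^2 + 6*x + 1.2*|x|
L = 6, alpha = 0.0511
Iteration 1: beta = 0.0, y = 0.5379 + 0.0*(0.5379 - 0.5379) = 0.5379
  grad(y) = 9.2274, v = y - alpha*grad = 0.0664
  prox(v) = soft_thresh(0.0664, 0.0613) = 0.0051
Iteration 2: beta = 0.3333, y = 0.0051 + 0.3333*(0.0051 - 0.5379) = -0.1726
  grad(y) = 4.9647, v = y - alpha*grad = -0.4262
  prox(v) = soft_thresh(-0.4262, 0.0613) = -0.3649
Iteration 3: beta = 0.5, y = -0.3649 + 0.5*(-0.3649 - 0.0051) = -0.5499
  grad(y) = 2.7005, v = y - alpha*grad = -0.6879
  prox(v) = soft_thresh(-0.6879, 0.0613) = -0.6266
f(x_3) = 3*(-0.6266)^2 + 6*(-0.6266) + 1.2*|-0.6266| = -1.8298


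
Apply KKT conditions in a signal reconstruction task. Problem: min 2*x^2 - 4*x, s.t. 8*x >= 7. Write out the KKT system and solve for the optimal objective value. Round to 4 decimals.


Step 1: Try lambda = 0 (constraint inactive).
Stationarity: 2*2*x - 4 = 0
x* = 4/(2*2) = 1.0
Check constraint: 8*1.0 = 8.0 >= 7 -- satisfied.
Step 2: Compute optimal value.
f(x*) = 2*1.0^2 - 4*1.0 = -2.0


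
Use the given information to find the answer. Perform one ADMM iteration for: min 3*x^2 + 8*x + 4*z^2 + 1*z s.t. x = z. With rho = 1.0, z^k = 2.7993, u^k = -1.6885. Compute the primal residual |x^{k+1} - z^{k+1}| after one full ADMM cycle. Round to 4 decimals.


ADMM iteration with rho = 1.0, z^k = 2.7993, u^k = -1.6885
Step 1: x-update.
Minimize 3*x^2 + 8*x + (1.0/2)*(x - 2.7993 - 1.6885)^2
FOC: (2*3 + 1.0)*x = -8 + 1.0*(2.7993 + 1.6885)
x^{k+1} = -0.5017
Step 2: z-update.
Minimize 4*z^2 + 1*z + (1.0/2)*(-0.5017 - z - 1.6885)^2
FOC: (2*4 + 1.0)*z = -1 + 1.0*(-0.5017 - 1.6885)
z^{k+1} = -0.3545
Step 3: u-update.
u^{k+1} = -1.6885 - 0.5017 + 0.3545 = -1.8358
Step 4: Primal residual = |-0.5017 + 0.3545| = 0.1473


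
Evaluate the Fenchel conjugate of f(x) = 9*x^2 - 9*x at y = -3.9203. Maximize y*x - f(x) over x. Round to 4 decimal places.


f*(y) = sup_x {y*x - a*x^2 - b*x} = sup_x {(y-b)*x - a*x^2}
FOC: (y - b) - 2a*x = 0 => x* = (y - b)/(2a)
x* = (-3.9203 + 9)/(2*9) = 0.2822
f*(-3.9203) = (y-b)^2/(4a) = (-3.9203 + 9)^2/(4*9)
= 25.8034/36 = 0.7168


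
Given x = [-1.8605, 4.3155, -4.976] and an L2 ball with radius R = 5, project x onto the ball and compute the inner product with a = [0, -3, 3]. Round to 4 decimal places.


Step 1: Compute ||x|| (intermediates to 6 decimals).
||x|| = sqrt((-1.8605)^2 + 4.3155^2 + (-4.976)^2) = 6.844383
Step 2: Project.
Since ||x|| > R, scale = R/||x|| = 5/6.844383 = 0.730526, proj(x) = scale * x
proj(x) = [-1.359144, 3.152585, -3.635097]
Step 3: Dot product.
a^T * proj(x) = 0*(-1.359144) - 3*3.152585 + 3*(-3.635097) = -20.363


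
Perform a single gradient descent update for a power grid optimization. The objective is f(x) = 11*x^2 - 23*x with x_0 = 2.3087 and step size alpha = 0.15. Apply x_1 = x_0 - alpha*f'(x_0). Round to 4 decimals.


We compute the gradient at x_0 and apply the update.
f'(x) = 22*x - 23
f'(2.3087) = 22*2.3087 - 23 = 27.7914
x_1 = 2.3087 - 0.15*27.7914 = -1.86


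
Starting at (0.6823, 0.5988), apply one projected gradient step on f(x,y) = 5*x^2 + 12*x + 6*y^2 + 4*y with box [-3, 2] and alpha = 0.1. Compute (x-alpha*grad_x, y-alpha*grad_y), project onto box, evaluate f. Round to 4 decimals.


Step 1: Compute gradient at (0.6823, 0.5988).
grad_x = 2*5*0.6823 + 12 = 18.823
grad_y = 2*6*0.5988 + 4 = 11.1856
Step 2: Gradient step.
x_raw = 0.6823 - 0.1*18.823 = -1.2
y_raw = 0.5988 - 0.1*11.1856 = -0.5198
Step 3: Project onto [-3, 2].
x_proj = clip(-1.2) = -1.2
y_proj = clip(-0.5198) = -0.5198
Step 4: Evaluate f.
f(-1.2, -0.5198) = -7.6581


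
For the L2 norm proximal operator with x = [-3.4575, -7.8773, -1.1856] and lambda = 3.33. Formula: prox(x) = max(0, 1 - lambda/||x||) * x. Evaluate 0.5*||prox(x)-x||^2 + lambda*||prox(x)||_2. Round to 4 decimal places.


Step 1: Compute ||x||.
||x|| = 8.684
Step 2: Compute scaling factor.
scale = max(0, 1 - 3.33/8.684) = 0.6165
Step 3: prox(x) = [-2.1317, -4.8566, -0.731]
||prox(x)|| = 5.354
Step 4: Proximal objective.
0.5*||prox-x||^2 = 5.5445
lambda*||prox|| = 17.8288
Total = 23.3733


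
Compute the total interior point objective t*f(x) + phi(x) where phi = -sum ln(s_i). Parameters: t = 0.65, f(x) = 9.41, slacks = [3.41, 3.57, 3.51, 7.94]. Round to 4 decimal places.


Step 1: Compute log-barrier.
ln values: [1.2267, 1.2726, 1.2556, 2.0719]
phi = -(1.2267 + 1.2726 + 1.2556 + 2.0719) = -5.8268
Step 2: Compute augmented objective.
t*f(x) = 0.65*9.41 = 6.1165
Total = 6.1165 - 5.8268 = 0.2897


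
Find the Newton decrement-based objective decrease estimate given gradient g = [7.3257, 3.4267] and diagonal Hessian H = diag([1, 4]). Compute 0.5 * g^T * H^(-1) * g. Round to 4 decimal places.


Step 1: H is diagonal, so H^(-1) * g = [7.3257, 0.8567].
Step 2: g^T H^(-1) g = sum_i g_i^2 / H_ii
  = (7.3257)^2/1 + (3.4267)^2/4
  = 53.6659 + 2.9356 = 56.6014
Step 3: Objective decrease = 0.5 * g^T H^(-1) g = 28.3007


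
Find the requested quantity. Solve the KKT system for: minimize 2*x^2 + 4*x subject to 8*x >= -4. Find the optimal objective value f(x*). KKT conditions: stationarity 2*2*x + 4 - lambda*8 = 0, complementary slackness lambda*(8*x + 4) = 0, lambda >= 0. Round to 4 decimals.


Step 1: Try lambda = 0 (constraint inactive).
x_unc = -4/(2*2) = -1.0
Check: 8*-1.0 = -8.0 < -4 -- violated!
Step 2: Constraint must be active: 8*x = -4
x* = -4/8 = -0.5
lambda = (2*2*(-0.5) + 4)/8 = 0.25
Step 3: Compute optimal value.
f(x*) = 2*(-0.5)^2 + 4*(-0.5) = -1.5


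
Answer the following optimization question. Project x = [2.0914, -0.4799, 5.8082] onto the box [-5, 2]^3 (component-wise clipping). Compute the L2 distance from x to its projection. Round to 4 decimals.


Project each component onto [-5, 2].
clip(2.0914) = 2.0, clip(-0.4799) = -0.4799, clip(5.8082) = 2.0
Projection = [2.0, -0.4799, 2.0]
Squared diffs: [0.0084, 0.0, 14.5024]
Distance = sqrt(14.5108) = 3.8093


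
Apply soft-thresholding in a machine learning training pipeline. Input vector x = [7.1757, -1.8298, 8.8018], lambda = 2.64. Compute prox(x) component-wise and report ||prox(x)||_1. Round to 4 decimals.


Soft-thresholding with lambda = 2.64:
prox(7.1757) = sign(7.1757)*max(|7.1757| - 2.64, 0) = 4.5357
prox(-1.8298) = sign(-1.8298)*max(|-1.8298| - 2.64, 0) = 0.0
prox(8.8018) = sign(8.8018)*max(|8.8018| - 2.64, 0) = 6.1618
prox(x) = [4.5357, 0.0, 6.1618]
||prox(x)||_1 = 4.5357 + 0.0 + 6.1618 = 10.6975


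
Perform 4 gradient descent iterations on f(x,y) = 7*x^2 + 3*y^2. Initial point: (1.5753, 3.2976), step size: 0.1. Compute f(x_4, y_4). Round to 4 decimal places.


Gradient descent on f(x,y) = 7*x^2 + 3*y^2.
Starting point: (1.5753, 3.2976), alpha = 0.1
Step 1: grad_x = 2*7*1.5753 = 22.0542, grad_y = 2*3*3.2976 = 19.7856
  x_1 = 1.5753 - 0.1*22.0542 = -0.6301
  y_1 = 3.2976 - 0.1*19.7856 = 1.319
Step 2: grad_x = 2*7*-0.6301 = -8.8217, grad_y = 2*3*1.319 = 7.9142
  x_2 = -0.6301 - 0.1*-8.8217 = 0.252
  y_2 = 1.319 - 0.1*7.9142 = 0.5276
Step 3: grad_x = 2*7*0.252 = 3.5287, grad_y = 2*3*0.5276 = 3.1657
  x_3 = 0.252 - 0.1*3.5287 = -0.1008
  y_3 = 0.5276 - 0.1*3.1657 = 0.211
Step 4: grad_x = 2*7*-0.1008 = -1.4115, grad_y = 2*3*0.211 = 1.2663
  x_4 = -0.1008 - 0.1*-1.4115 = 0.0403
  y_4 = 0.211 - 0.1*1.2663 = 0.0844
f(0.0403, 0.0844) = 7*0.0403^2 + 3*0.0844^2 = 0.0328


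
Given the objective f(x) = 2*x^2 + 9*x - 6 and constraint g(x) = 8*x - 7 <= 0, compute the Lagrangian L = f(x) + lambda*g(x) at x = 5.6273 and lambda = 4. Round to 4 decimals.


Step 1: Evaluate f(x).
f(5.6273) = 2*5.6273^2 + 9*5.6273 - 6 = 107.9787
Step 2: Evaluate g(x).
g(5.6273) = 8*5.6273 - 7 = 38.0184
Step 3: Compute Lagrangian.
L = 107.9787 + 4*38.0184 = 260.0523


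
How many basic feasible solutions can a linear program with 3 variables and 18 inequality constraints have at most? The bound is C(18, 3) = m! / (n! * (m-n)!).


Each vertex corresponds to some choice of n active constraints out of m, so the number of vertices is at most C(m, n) = m! / (n!(m-n)!).
m = 18, n = 3
Numerator: 18 * 17 * 16
Denominator: 3! = 6
C(18, 3) = 816


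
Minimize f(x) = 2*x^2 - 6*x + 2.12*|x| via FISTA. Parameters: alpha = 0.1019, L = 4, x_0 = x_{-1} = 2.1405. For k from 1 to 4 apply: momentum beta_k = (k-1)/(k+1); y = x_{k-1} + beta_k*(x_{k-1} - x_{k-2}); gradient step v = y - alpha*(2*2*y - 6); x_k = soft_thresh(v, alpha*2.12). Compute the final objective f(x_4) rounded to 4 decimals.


FISTA on f(x) = 2*x^2 - 6*x + 2.12*|x|
L = 4, alpha = 0.1019
Iteration 1: beta = 0.0, y = 2.1405 + 0.0*(2.1405 - 2.1405) = 2.1405
  grad(y) = 2.562, v = y - alpha*grad = 1.8794
  prox(v) = soft_thresh(1.8794, 0.216) = 1.6634
Iteration 2: beta = 0.3333, y = 1.6634 + 0.3333*(1.6634 - 2.1405) = 1.5044
  grad(y) = 0.0175, v = y - alpha*grad = 1.5026
  prox(v) = soft_thresh(1.5026, 0.216) = 1.2866
Iteration 3: beta = 0.5, y = 1.2866 + 0.5*(1.2866 - 1.6634) = 1.0981
  grad(y) = -1.6074, v = y - alpha*grad = 1.2619
  prox(v) = soft_thresh(1.2619, 0.216) = 1.0459
Iteration 4: beta = 0.6, y = 1.0459 + 0.6*(1.0459 - 1.2866) = 0.9015
  grad(y) = -2.3939, v = y - alpha*grad = 1.1455
  prox(v) = soft_thresh(1.1455, 0.216) = 0.9294
f(x_4) = 2*0.9294^2 - 6*0.9294 + 2.12*|0.9294| = -1.8785


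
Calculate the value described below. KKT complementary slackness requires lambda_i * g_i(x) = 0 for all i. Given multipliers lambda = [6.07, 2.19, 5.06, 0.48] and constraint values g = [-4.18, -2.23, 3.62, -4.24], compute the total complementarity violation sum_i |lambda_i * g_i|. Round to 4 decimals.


KKT complementary slackness check:
lambda_1 * g_1 = 6.07 * -4.18 = -25.3726
lambda_2 * g_2 = 2.19 * -2.23 = -4.8837
lambda_3 * g_3 = 5.06 * 3.62 = 18.3172
lambda_4 * g_4 = 0.48 * -4.24 = -2.0352
Total violation = 25.3726 + 4.8837 + 18.3172 + 2.0352 = 50.6087


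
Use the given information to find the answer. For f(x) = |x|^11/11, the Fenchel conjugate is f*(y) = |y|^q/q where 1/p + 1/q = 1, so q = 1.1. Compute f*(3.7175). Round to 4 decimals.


The conjugate exponent q satisfies 1/p + 1/q = 1.
p = 11, so q = 11/(11 - 1) = 1.1
|y|^q = 3.7175^1.1 = 4.2391
f*(3.7175) = 4.2391 / 1.1 = 3.8537


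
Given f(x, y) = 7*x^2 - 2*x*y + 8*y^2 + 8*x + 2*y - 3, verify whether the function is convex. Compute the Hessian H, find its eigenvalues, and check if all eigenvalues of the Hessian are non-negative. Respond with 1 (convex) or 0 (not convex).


The Hessian of f(x,y) = 7*x^2 - 2*x*y + 8*y^2 + 8*x + 2*y - 3 is:
H = [[14, -2], [-2, 16]]
Trace = 14 + 16 = 30
Determinant = 14*16 - (-2)^2 = 220
Discriminant = (30)^2 - 4*220 = 20.0
Eigenvalues: lambda_1 = 12.7639, lambda_2 = 17.2361
The function is convex.

1


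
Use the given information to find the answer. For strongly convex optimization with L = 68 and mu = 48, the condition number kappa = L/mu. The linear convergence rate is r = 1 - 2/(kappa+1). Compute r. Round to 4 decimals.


Step 1: Compute the condition number.
kappa = L/mu = 68/48 = 1.4167
Step 2: Compute the convergence rate.
r = 1 - 2/(kappa + 1) = 1 - 2*mu/(L + mu) = (L - mu)/(L + mu) = 20/116 = 0.1724


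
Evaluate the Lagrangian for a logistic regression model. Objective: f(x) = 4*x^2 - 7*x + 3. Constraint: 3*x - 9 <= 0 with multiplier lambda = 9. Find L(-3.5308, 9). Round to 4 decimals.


Step 1: Evaluate f(x).
f(-3.5308) = 4*(-3.5308)^2 - 7*(-3.5308) + 3 = 77.5818
Step 2: Evaluate g(x).
g(-3.5308) = 3*-3.5308 - 9 = -19.5924
Step 3: Compute Lagrangian.
L = 77.5818 + 9*-19.5924 = -98.7498


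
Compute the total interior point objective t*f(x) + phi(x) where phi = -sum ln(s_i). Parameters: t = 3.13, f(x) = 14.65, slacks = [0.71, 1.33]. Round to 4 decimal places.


Step 1: Compute log-barrier.
ln values: [-0.3425, 0.2852]
phi = -(-0.3425 + 0.2852) = 0.0573
Step 2: Compute augmented objective.
t*f(x) = 3.13*14.65 = 45.8545
Total = 45.8545 + 0.0573 = 45.9118


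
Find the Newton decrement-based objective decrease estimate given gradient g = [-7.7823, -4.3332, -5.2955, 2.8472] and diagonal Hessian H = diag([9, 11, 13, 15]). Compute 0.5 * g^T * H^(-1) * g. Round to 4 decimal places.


Step 1: H is diagonal, so H^(-1) * g = [-0.8647, -0.3939, -0.4073, 0.1898].
Step 2: g^T H^(-1) g = sum_i g_i^2 / H_ii
  = (-7.7823)^2/9 + (-4.3332)^2/11 + (-5.2955)^2/13 + (2.8472)^2/15
  = 6.7294 + 1.707 + 2.1571 + 0.5404 = 11.1339
Step 3: Objective decrease = 0.5 * g^T H^(-1) g = 5.5669


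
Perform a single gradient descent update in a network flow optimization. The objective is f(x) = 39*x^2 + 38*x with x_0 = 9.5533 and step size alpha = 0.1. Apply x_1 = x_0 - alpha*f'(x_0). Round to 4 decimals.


We compute the gradient at x_0 and apply the update.
f'(x) = 78*x + 38
f'(9.5533) = 78*9.5533 + 38 = 783.1574
x_1 = 9.5533 - 0.1*783.1574 = -68.7624


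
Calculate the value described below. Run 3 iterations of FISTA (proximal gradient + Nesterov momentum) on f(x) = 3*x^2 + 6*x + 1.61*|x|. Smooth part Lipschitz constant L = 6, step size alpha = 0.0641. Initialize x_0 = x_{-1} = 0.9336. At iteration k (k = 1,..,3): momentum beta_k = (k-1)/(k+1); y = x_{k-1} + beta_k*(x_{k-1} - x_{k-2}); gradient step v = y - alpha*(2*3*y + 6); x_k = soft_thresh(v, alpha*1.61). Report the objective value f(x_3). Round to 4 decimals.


FISTA on f(x) = 3*x^2 + 6*x + 1.61*|x|
L = 6, alpha = 0.0641
Iteration 1: beta = 0.0, y = 0.9336 + 0.0*(0.9336 - 0.9336) = 0.9336
  grad(y) = 11.6016, v = y - alpha*grad = 0.1899
  prox(v) = soft_thresh(0.1899, 0.1032) = 0.0867
Iteration 2: beta = 0.3333, y = 0.0867 + 0.3333*(0.0867 - 0.9336) = -0.1956
  grad(y) = 4.8267, v = y - alpha*grad = -0.5049
  prox(v) = soft_thresh(-0.5049, 0.1032) = -0.4017
Iteration 3: beta = 0.5, y = -0.4017 + 0.5*(-0.4017 - 0.0867) = -0.646
  grad(y) = 2.1241, v = y - alpha*grad = -0.7821
  prox(v) = soft_thresh(-0.7821, 0.1032) = -0.6789
f(x_3) = 3*(-0.6789)^2 + 6*(-0.6789) + 1.61*|-0.6789| = -1.5977


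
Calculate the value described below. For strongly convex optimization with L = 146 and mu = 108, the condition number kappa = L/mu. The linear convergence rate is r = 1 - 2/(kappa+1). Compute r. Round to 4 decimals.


Step 1: Compute the condition number.
kappa = L/mu = 146/108 = 1.3519
Step 2: Compute the convergence rate.
r = 1 - 2/(kappa + 1) = 1 - 2*mu/(L + mu) = (L - mu)/(L + mu) = 38/254 = 0.1496


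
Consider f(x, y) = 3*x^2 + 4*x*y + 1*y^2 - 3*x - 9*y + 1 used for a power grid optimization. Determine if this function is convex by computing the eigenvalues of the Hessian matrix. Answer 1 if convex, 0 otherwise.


The Hessian of f(x,y) = 3*x^2 + 4*x*y + 1*y^2 - 3*x - 9*y + 1 is:
H = [[6, 4], [4, 2]]
Trace = 6 + 2 = 8
Determinant = 6*2 - (4)^2 = -4
Discriminant = (8)^2 - 4*-4 = 80.0
Eigenvalues: lambda_1 = -0.4721, lambda_2 = 8.4721
The function is not convex.

0


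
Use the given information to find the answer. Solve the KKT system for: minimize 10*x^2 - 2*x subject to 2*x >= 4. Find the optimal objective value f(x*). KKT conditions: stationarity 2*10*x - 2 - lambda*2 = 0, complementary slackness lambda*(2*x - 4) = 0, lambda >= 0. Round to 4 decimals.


Step 1: Try lambda = 0 (constraint inactive).
x_unc = 2/(2*10) = 0.1
Check: 2*0.1 = 0.2 < 4 -- violated!
Step 2: Constraint must be active: 2*x = 4
x* = 4/2 = 2.0
lambda = (2*10*2.0 - 2)/2 = 19.0
Step 3: Compute optimal value.
f(x*) = 10*2.0^2 - 2*2.0 = 36.0


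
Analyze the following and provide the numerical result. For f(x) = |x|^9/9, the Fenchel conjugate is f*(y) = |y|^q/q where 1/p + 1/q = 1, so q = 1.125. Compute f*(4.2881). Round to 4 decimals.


The conjugate exponent q satisfies 1/p + 1/q = 1.
p = 9, so q = 9/(9 - 1) = 1.125
|y|^q = 4.2881^1.125 = 5.144
f*(4.2881) = 5.144 / 1.125 = 4.5724


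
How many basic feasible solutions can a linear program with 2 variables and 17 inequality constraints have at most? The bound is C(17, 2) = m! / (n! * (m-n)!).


Each vertex corresponds to some choice of n active constraints out of m, so the number of vertices is at most C(m, n) = m! / (n!(m-n)!).
m = 17, n = 2
Numerator: 17 * 16
Denominator: 2! = 2
C(17, 2) = 136


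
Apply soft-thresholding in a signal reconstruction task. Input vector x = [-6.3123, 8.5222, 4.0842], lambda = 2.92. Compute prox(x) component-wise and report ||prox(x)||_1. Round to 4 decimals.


Soft-thresholding with lambda = 2.92:
prox(-6.3123) = sign(-6.3123)*max(|-6.3123| - 2.92, 0) = -3.3923
prox(8.5222) = sign(8.5222)*max(|8.5222| - 2.92, 0) = 5.6022
prox(4.0842) = sign(4.0842)*max(|4.0842| - 2.92, 0) = 1.1642
prox(x) = [-3.3923, 5.6022, 1.1642]
||prox(x)||_1 = 3.3923 + 5.6022 + 1.1642 = 10.1587


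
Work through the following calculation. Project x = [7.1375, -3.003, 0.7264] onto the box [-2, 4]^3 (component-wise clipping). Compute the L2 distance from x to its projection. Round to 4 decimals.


Project each component onto [-2, 4].
clip(7.1375) = 4.0, clip(-3.003) = -2.0, clip(0.7264) = 0.7264
Projection = [4.0, -2.0, 0.7264]
Squared diffs: [9.8439, 1.006, 0.0]
Distance = sqrt(10.8499) = 3.2939


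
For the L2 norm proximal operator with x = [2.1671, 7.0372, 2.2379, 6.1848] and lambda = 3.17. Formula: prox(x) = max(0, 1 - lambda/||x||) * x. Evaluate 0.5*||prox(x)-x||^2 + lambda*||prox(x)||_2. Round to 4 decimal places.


Step 1: Compute ||x||.
||x|| = 9.8731
Step 2: Compute scaling factor.
scale = max(0, 1 - 3.17/9.8731) = 0.6789
Step 3: prox(x) = [1.4713, 4.7777, 1.5194, 4.199]
||prox(x)|| = 6.7031
Step 4: Proximal objective.
0.5*||prox-x||^2 = 5.0245
lambda*||prox|| = 21.2488
Total = 26.2733


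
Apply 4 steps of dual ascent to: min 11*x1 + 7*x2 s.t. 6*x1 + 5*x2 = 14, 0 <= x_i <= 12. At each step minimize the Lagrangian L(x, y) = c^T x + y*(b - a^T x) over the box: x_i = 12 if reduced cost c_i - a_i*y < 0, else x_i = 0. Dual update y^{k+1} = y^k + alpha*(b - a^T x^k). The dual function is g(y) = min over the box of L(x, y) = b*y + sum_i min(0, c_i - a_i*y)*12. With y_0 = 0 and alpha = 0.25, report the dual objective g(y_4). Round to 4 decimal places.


Dual ascent for LP: min 11*x1 + 7*x2, 6*x1 + 5*x2 = 14, 0 <= x_i <= 12
Step 1: y^k = 0.0, reduced costs: (11.0, 7.0)
  x^k = (0.0, 0.0), subgradient = b - a^T x = 14.0
  y^{k+1} = 0.0 + 0.25*14.0 = 3.5
Step 2: y^k = 3.5, reduced costs: (-10.0, -10.5)
  x^k = (12.0, 12.0), subgradient = b - a^T x = -118.0
  y^{k+1} = 3.5 + 0.25*-118.0 = -26.0
Step 3: y^k = -26.0, reduced costs: (167.0, 137.0)
  x^k = (0.0, 0.0), subgradient = b - a^T x = 14.0
  y^{k+1} = -26.0 + 0.25*14.0 = -22.5
Step 4: y^k = -22.5, reduced costs: (146.0, 119.5)
  x^k = (0.0, 0.0), subgradient = b - a^T x = 14.0
  y^{k+1} = -22.5 + 0.25*14.0 = -19.0
Dual objective at y_4 = -19.0: reduced costs (125.0, 102.0), box minimizer x = (0.0, 0.0)
g(y_4) = b*y + (c1 - a1*y)*x1 + (c2 - a2*y)*x2 = 14*(-19.0) + 125.0*0.0 + 102.0*0.0 = -266.0 + 0.0 + 0.0 = -266.0


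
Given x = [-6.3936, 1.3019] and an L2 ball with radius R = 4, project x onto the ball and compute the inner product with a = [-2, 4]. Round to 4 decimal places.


Step 1: Compute ||x|| (intermediates to 6 decimals).
||x|| = sqrt((-6.3936)^2 + 1.3019^2) = 6.524804
Step 2: Project.
Since ||x|| > R, scale = R/||x|| = 4/6.524804 = 0.613045, proj(x) = scale * x
proj(x) = [-3.919565, 0.798123]
Step 3: Dot product.
a^T * proj(x) = -2*(-3.919565) + 4*0.798123 = 11.0316


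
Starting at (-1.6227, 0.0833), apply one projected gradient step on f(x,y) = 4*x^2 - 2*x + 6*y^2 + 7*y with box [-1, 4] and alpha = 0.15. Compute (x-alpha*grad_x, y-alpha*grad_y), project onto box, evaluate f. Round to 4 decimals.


Step 1: Compute gradient at (-1.6227, 0.0833).
grad_x = 2*4*-1.6227 - 2 = -14.9816
grad_y = 2*6*0.0833 + 7 = 7.9996
Step 2: Gradient step.
x_raw = -1.6227 - 0.15*-14.9816 = 0.6245
y_raw = 0.0833 - 0.15*7.9996 = -1.1166
Step 3: Project onto [-1, 4].
x_proj = clip(0.6245) = 0.6245
y_proj = clip(-1.1166) = -1.0
Step 4: Evaluate f.
f(0.6245, -1.0) = -0.6889


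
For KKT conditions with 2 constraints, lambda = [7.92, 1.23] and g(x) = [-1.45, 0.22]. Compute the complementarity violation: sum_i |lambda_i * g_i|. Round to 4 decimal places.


KKT complementary slackness check:
lambda_1 * g_1 = 7.92 * -1.45 = -11.484
lambda_2 * g_2 = 1.23 * 0.22 = 0.2706
Total violation = 11.484 + 0.2706 = 11.7546


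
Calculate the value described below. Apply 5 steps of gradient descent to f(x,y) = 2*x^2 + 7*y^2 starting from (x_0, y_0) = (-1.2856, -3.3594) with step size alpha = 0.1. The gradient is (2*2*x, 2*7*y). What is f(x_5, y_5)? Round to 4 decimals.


Gradient descent on f(x,y) = 2*x^2 + 7*y^2.
Starting point: (-1.2856, -3.3594), alpha = 0.1
Step 1: grad_x = 2*2*-1.2856 = -5.1424, grad_y = 2*7*-3.3594 = -47.0316
  x_1 = -1.2856 - 0.1*-5.1424 = -0.7714
  y_1 = -3.3594 - 0.1*-47.0316 = 1.3438
Step 2: grad_x = 2*2*-0.7714 = -3.0854, grad_y = 2*7*1.3438 = 18.8126
  x_2 = -0.7714 - 0.1*-3.0854 = -0.4628
  y_2 = 1.3438 - 0.1*18.8126 = -0.5375
Step 3: grad_x = 2*2*-0.4628 = -1.8513, grad_y = 2*7*-0.5375 = -7.5251
  x_3 = -0.4628 - 0.1*-1.8513 = -0.2777
  y_3 = -0.5375 - 0.1*-7.5251 = 0.215
Step 4: grad_x = 2*2*-0.2777 = -1.1108, grad_y = 2*7*0.215 = 3.01
  x_4 = -0.2777 - 0.1*-1.1108 = -0.1666
  y_4 = 0.215 - 0.1*3.01 = -0.086
Step 5: grad_x = 2*2*-0.1666 = -0.6665, grad_y = 2*7*-0.086 = -1.204
  x_5 = -0.1666 - 0.1*-0.6665 = -0.1
  y_5 = -0.086 - 0.1*-1.204 = 0.0344
f(-0.1, 0.0344) = 2*(-0.1)^2 + 7*0.0344^2 = 0.0283


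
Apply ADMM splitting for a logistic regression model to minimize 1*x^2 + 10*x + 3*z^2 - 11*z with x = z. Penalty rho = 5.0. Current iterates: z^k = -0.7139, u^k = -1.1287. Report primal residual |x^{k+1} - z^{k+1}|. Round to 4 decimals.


ADMM iteration with rho = 5.0, z^k = -0.7139, u^k = -1.1287
Step 1: x-update.
Minimize 1*x^2 + 10*x + (5.0/2)*(x + 0.7139 - 1.1287)^2
FOC: (2*1 + 5.0)*x = -10 + 5.0*(-0.7139 + 1.1287)
x^{k+1} = -1.1323
Step 2: z-update.
Minimize 3*z^2 - 11*z + (5.0/2)*(-1.1323 - z - 1.1287)^2
FOC: (2*3 + 5.0)*z = 11 + 5.0*(-1.1323 - 1.1287)
z^{k+1} = -0.0277
Step 3: u-update.
u^{k+1} = -1.1287 - 1.1323 + 0.0277 = -2.2333
Step 4: Primal residual = |-1.1323 + 0.0277| = 1.1046


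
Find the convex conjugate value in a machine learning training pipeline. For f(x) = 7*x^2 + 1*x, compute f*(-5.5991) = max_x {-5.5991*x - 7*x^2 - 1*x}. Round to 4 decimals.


f*(y) = sup_x {y*x - a*x^2 - b*x} = sup_x {(y-b)*x - a*x^2}
FOC: (y - b) - 2a*x = 0 => x* = (y - b)/(2a)
x* = (-5.5991 - 1)/(2*7) = -0.4714
f*(-5.5991) = (y-b)^2/(4a) = (-5.5991 - 1)^2/(4*7)
= 43.5481/28 = 1.5553


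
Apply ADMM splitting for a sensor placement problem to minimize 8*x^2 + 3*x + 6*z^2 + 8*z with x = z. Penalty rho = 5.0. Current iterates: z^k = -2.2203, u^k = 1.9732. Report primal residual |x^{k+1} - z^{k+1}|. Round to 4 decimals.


ADMM iteration with rho = 5.0, z^k = -2.2203, u^k = 1.9732
Step 1: x-update.
Minimize 8*x^2 + 3*x + (5.0/2)*(x + 2.2203 + 1.9732)^2
FOC: (2*8 + 5.0)*x = -3 + 5.0*(-2.2203 - 1.9732)
x^{k+1} = -1.1413
Step 2: z-update.
Minimize 6*z^2 + 8*z + (5.0/2)*(-1.1413 - z + 1.9732)^2
FOC: (2*6 + 5.0)*z = -8 + 5.0*(-1.1413 + 1.9732)
z^{k+1} = -0.2259
Step 3: u-update.
u^{k+1} = 1.9732 - 1.1413 + 0.2259 = 1.0578
Step 4: Primal residual = |-1.1413 + 0.2259| = 0.9154


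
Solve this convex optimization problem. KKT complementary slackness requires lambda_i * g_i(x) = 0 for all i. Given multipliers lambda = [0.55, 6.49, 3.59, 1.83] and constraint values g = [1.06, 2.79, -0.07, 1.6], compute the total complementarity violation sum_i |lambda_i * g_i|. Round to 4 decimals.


KKT complementary slackness check:
lambda_1 * g_1 = 0.55 * 1.06 = 0.583
lambda_2 * g_2 = 6.49 * 2.79 = 18.1071
lambda_3 * g_3 = 3.59 * -0.07 = -0.2513
lambda_4 * g_4 = 1.83 * 1.6 = 2.928
Total violation = 0.583 + 18.1071 + 0.2513 + 2.928 = 21.8694


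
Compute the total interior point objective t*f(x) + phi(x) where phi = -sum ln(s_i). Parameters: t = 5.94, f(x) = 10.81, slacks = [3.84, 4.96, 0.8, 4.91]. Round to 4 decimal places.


Step 1: Compute log-barrier.
ln values: [1.3455, 1.6014, -0.2231, 1.5913]
phi = -(1.3455 + 1.6014 - 0.2231 + 1.5913) = -4.315
Step 2: Compute augmented objective.
t*f(x) = 5.94*10.81 = 64.2114
Total = 64.2114 - 4.315 = 59.8964


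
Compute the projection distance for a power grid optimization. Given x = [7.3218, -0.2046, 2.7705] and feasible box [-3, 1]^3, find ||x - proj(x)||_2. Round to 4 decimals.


Project each component onto [-3, 1].
clip(7.3218) = 1.0, clip(-0.2046) = -0.2046, clip(2.7705) = 1.0
Projection = [1.0, -0.2046, 1.0]
Squared diffs: [39.9652, 0.0, 3.1347]
Distance = sqrt(43.0999) = 6.565


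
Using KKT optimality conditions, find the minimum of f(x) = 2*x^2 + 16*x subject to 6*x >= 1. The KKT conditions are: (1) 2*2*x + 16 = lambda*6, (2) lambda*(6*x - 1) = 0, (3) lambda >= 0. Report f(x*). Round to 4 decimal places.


Step 1: Try lambda = 0 (constraint inactive).
x_unc = -16/(2*2) = -4.0
Check: 6*-4.0 = -24.0 < 1 -- violated!
Step 2: Constraint must be active: 6*x = 1
x* = 1/6 = 0.1667 (rounded; the exact value 1/6 is used below)
lambda = (2*2*(1/6) + 16)/6 = 2.7778
Step 3: Compute optimal value.
f(x*) = 2*(1/6)^2 + 16*(1/6) = 2.7222


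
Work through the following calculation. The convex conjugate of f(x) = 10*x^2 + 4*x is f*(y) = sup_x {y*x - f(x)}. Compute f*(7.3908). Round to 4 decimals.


f*(y) = sup_x {y*x - a*x^2 - b*x} = sup_x {(y-b)*x - a*x^2}
FOC: (y - b) - 2a*x = 0 => x* = (y - b)/(2a)
x* = (7.3908 - 4)/(2*10) = 0.1695
f*(7.3908) = (y-b)^2/(4a) = (7.3908 - 4)^2/(4*10)
= 11.4975/40 = 0.2874


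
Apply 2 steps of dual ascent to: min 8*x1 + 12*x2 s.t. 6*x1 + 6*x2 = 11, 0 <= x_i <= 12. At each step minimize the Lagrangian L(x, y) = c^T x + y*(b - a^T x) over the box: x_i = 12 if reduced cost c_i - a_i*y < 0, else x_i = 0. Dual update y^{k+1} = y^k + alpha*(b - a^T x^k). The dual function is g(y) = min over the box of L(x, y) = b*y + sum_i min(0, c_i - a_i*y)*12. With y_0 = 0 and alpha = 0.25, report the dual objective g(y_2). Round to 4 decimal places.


Dual ascent for LP: min 8*x1 + 12*x2, 6*x1 + 6*x2 = 11, 0 <= x_i <= 12
Step 1: y^k = 0.0, reduced costs: (8.0, 12.0)
  x^k = (0.0, 0.0), subgradient = b - a^T x = 11.0
  y^{k+1} = 0.0 + 0.25*11.0 = 2.75
Step 2: y^k = 2.75, reduced costs: (-8.5, -4.5)
  x^k = (12.0, 12.0), subgradient = b - a^T x = -133.0
  y^{k+1} = 2.75 + 0.25*-133.0 = -30.5
Dual objective at y_2 = -30.5: reduced costs (191.0, 195.0), box minimizer x = (0.0, 0.0)
g(y_2) = b*y + (c1 - a1*y)*x1 + (c2 - a2*y)*x2 = 11*(-30.5) + 191.0*0.0 + 195.0*0.0 = -335.5 + 0.0 + 0.0 = -335.5


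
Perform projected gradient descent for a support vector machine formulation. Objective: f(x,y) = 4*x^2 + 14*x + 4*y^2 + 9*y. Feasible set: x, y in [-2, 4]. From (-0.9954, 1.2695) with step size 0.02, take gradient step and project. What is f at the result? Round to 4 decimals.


Step 1: Compute gradient at (-0.9954, 1.2695).
grad_x = 2*4*-0.9954 + 14 = 6.0368
grad_y = 2*4*1.2695 + 9 = 19.156
Step 2: Gradient step.
x_raw = -0.9954 - 0.02*6.0368 = -1.1161
y_raw = 1.2695 - 0.02*19.156 = 0.8864
Step 3: Project onto [-2, 4].
x_proj = clip(-1.1161) = -1.1161
y_proj = clip(0.8864) = 0.8864
Step 4: Evaluate f.
f(-1.1161, 0.8864) = 0.4772


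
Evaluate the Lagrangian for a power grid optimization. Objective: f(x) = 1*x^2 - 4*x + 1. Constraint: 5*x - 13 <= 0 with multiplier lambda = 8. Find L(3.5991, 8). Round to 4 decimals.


Step 1: Evaluate f(x).
f(3.5991) = 1*3.5991^2 - 4*3.5991 + 1 = -0.4429
Step 2: Evaluate g(x).
g(3.5991) = 5*3.5991 - 13 = 4.9955
Step 3: Compute Lagrangian.
L = -0.4429 + 8*4.9955 = 39.5211


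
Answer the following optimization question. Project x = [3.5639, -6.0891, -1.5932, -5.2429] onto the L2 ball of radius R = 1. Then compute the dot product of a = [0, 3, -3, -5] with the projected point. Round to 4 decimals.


Step 1: Compute ||x|| (intermediates to 6 decimals).
||x|| = sqrt(3.5639^2 + (-6.0891)^2 + (-1.5932)^2 + (-5.2429)^2) = 8.933354
Step 2: Project.
Since ||x|| > R, scale = R/||x|| = 1/8.933354 = 0.11194, proj(x) = scale * x
proj(x) = [0.398943, -0.681614, -0.178343, -0.58689]
Step 3: Dot product.
a^T * proj(x) = 0*0.398943 + 3*(-0.681614) - 3*(-0.178343) - 5*(-0.58689) = 1.4246


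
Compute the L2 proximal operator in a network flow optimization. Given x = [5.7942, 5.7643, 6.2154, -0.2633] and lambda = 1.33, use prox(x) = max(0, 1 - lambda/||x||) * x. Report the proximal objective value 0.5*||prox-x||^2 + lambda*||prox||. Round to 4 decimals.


Step 1: Compute ||x||.
||x|| = 10.2713
Step 2: Compute scaling factor.
scale = max(0, 1 - 1.33/10.2713) = 0.8705
Step 3: prox(x) = [5.0439, 5.0179, 5.4106, -0.2292]
||prox(x)|| = 8.9413
Step 4: Proximal objective.
0.5*||prox-x||^2 = 0.8845
lambda*||prox|| = 11.8919
Total = 12.7764


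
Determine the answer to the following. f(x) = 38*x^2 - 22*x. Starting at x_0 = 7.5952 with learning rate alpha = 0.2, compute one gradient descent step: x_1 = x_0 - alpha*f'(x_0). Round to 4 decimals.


We compute the gradient at x_0 and apply the update.
f'(x) = 76*x - 22
f'(7.5952) = 76*7.5952 - 22 = 555.2352
x_1 = 7.5952 - 0.2*555.2352 = -103.4518


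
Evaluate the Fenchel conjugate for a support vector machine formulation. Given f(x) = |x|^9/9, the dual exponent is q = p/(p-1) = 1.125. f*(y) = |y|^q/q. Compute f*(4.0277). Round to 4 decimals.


The conjugate exponent q satisfies 1/p + 1/q = 1.
p = 9, so q = 9/(9 - 1) = 1.125
|y|^q = 4.0277^1.125 = 4.7939
f*(4.0277) = 4.7939 / 1.125 = 4.2612


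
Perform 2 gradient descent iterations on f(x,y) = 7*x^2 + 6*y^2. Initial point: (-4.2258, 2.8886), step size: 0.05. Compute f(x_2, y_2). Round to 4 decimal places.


Gradient descent on f(x,y) = 7*x^2 + 6*y^2.
Starting point: (-4.2258, 2.8886), alpha = 0.05
Step 1: grad_x = 2*7*-4.2258 = -59.1612, grad_y = 2*6*2.8886 = 34.6632
  x_1 = -4.2258 - 0.05*-59.1612 = -1.2677
  y_1 = 2.8886 - 0.05*34.6632 = 1.1554
Step 2: grad_x = 2*7*-1.2677 = -17.7484, grad_y = 2*6*1.1554 = 13.8653
  x_2 = -1.2677 - 0.05*-17.7484 = -0.3803
  y_2 = 1.1554 - 0.05*13.8653 = 0.4622
f(-0.3803, 0.4622) = 7*(-0.3803)^2 + 6*0.4622^2 = 2.2942


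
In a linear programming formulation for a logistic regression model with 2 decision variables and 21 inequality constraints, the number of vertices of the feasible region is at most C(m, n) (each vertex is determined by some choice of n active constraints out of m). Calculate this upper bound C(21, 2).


Each vertex corresponds to some choice of n active constraints out of m, so the number of vertices is at most C(m, n) = m! / (n!(m-n)!).
m = 21, n = 2
Numerator: 21 * 20
Denominator: 2! = 2
C(21, 2) = 210
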